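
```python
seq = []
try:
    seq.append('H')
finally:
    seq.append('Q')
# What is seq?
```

Step-by-step execution trace:
1. try: `seq.append('H')` → seq = ['H'].
2. The try body completes without raising.
3. finally always runs: `seq.append('Q')` → seq = ['H', 'Q'].
Result: ['H', 'Q']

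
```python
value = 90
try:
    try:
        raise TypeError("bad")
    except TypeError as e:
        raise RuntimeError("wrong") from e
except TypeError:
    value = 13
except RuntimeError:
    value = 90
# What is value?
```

Step-by-step execution trace:
1. Inner try raises TypeError; inner `except TypeError as e` catches it.
2. `raise RuntimeError(...) from e` raises RuntimeError (TypeError is attached as __cause__, but only RuntimeError is active).
3. Outer `except TypeError` does not match RuntimeError; skipped.
4. Outer `except RuntimeError` matches → value = 90.
Result: 90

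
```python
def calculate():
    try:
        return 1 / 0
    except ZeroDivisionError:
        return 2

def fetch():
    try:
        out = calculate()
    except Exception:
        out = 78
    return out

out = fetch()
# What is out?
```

Step-by-step execution trace:
1. `fetch()` calls `calculate()`.
2. In calculate: `1 / 0` raises ZeroDivisionError; `except ZeroDivisionError` catches it → returns 2.
3. In fetch: `out = calculate()` → out = 2. No exception reaches fetch.
4. `except Exception` is skipped; fetch returns 2.
5. out = 2.
Result: 2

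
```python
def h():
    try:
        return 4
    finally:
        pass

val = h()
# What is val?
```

Step-by-step execution trace:
1. `h()` enters try: `return 4` sets pending return value 4.
2. Before returning, `finally: pass` runs (no effect).
3. h() returns 4 → val = 4.
Result: 4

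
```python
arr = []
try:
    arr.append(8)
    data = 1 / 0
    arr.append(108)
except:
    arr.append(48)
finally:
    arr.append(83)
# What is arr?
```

Step-by-step execution trace:
1. try: `arr.append(8)` → arr = [8].
2. `data = 1 / 0` raises ZeroDivisionError; `arr.append(108)` is not reached.
3. bare `except` matches → `arr.append(48)` → arr = [8, 48].
4. finally always runs: `arr.append(83)` → arr = [8, 48, 83].
Result: [8, 48, 83]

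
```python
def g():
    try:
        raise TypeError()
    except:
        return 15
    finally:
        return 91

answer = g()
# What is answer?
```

Step-by-step execution trace:
1. `g()` enters try: `raise TypeError()` raises TypeError.
2. bare `except` matches → `return 15` sets pending return value 15.
3. Before returning, `finally: return 91` runs and overrides the pending return.
4. g() returns 91 → answer = 91.
Result: 91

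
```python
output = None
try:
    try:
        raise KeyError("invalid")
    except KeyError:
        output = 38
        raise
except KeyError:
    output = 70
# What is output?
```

Step-by-step execution trace:
1. Inner try: `raise KeyError("invalid")` raises KeyError.
2. Inner `except KeyError` matches → output = 38.
3. bare `raise` re-raises the same KeyError.
4. Outer `except KeyError` matches → output = 70.
Result: 70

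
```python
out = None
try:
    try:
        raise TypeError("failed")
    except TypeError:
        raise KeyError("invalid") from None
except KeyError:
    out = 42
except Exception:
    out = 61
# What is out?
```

Step-by-step execution trace:
1. Inner try raises TypeError; inner `except TypeError` catches it.
2. `raise KeyError(...) from None` raises KeyError (from None suppresses __context__, but the active exception is still KeyError).
3. Outer `except KeyError` matches → out = 42.
4. `except Exception` is not reached.
Result: 42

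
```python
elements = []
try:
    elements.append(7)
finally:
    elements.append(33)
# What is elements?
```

Step-by-step execution trace:
1. try: `elements.append(7)` → elements = [7].
2. The try body completes without raising.
3. finally always runs: `elements.append(33)` → elements = [7, 33].
Result: [7, 33]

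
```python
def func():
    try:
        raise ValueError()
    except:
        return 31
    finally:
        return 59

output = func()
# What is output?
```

Step-by-step execution trace:
1. `func()` enters try: `raise ValueError()` raises ValueError.
2. bare `except` matches → `return 31` sets pending return value 31.
3. Before returning, `finally: return 59` runs and overrides the pending return.
4. func() returns 59 → output = 59.
Result: 59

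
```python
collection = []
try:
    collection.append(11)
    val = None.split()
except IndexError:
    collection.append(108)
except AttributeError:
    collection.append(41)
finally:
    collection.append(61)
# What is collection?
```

Step-by-step execution trace:
1. try: `collection.append(11)` → collection = [11].
2. `val = None.split()` raises AttributeError.
3. `except IndexError` does not match AttributeError; skipped.
4. `except AttributeError` matches → `collection.append(41)` → collection = [11, 41].
5. finally always runs: `collection.append(61)` → collection = [11, 41, 61].
Result: [11, 41, 61]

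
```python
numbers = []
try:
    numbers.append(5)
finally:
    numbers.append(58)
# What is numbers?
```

Step-by-step execution trace:
1. try: `numbers.append(5)` → numbers = [5].
2. The try body completes without raising.
3. finally always runs: `numbers.append(58)` → numbers = [5, 58].
Result: [5, 58]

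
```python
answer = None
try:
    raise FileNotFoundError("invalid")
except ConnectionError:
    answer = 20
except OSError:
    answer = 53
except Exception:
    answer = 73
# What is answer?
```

Step-by-step execution trace:
1. `raise FileNotFoundError(...)` raises FileNotFoundError.
2. `except ConnectionError` does not match (FileNotFoundError is not a subclass of ConnectionError); skipped.
3. `except OSError` matches (FileNotFoundError is a subclass of OSError) → answer = 53.
4. `except Exception` is not reached.
Result: 53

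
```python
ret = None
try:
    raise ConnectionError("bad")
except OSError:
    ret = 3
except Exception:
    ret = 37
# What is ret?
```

Step-by-step execution trace:
1. `raise ConnectionError(...)` raises ConnectionError.
2. `except OSError` matches (ConnectionError is a subclass of OSError) → ret = 3.
3. `except Exception` is not reached.
Result: 3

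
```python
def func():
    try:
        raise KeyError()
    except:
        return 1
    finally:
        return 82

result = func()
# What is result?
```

Step-by-step execution trace:
1. `func()` enters try: `raise KeyError()` raises KeyError.
2. bare `except` matches → `return 1` sets pending return value 1.
3. Before returning, `finally: return 82` runs and overrides the pending return.
4. func() returns 82 → result = 82.
Result: 82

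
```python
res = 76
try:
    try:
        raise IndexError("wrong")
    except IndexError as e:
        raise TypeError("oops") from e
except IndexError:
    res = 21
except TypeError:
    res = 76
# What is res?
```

Step-by-step execution trace:
1. Inner try raises IndexError; inner `except IndexError as e` catches it.
2. `raise TypeError(...) from e` raises TypeError (IndexError is attached as __cause__, but only TypeError is active).
3. Outer `except IndexError` does not match TypeError; skipped.
4. Outer `except TypeError` matches → res = 76.
Result: 76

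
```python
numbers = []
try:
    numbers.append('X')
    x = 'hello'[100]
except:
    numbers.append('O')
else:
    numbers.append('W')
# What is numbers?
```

Step-by-step execution trace:
1. try: `numbers.append('X')` → numbers = ['X'].
2. `x = 'hello'[100]` raises IndexError.
3. bare `except` matches → `numbers.append('O')` → numbers = ['X', 'O'].
4. `else` is skipped (an exception was raised).
Result: ['X', 'O']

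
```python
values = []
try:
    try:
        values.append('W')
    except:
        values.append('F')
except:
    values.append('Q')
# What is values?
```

Step-by-step execution trace:
1. Inner try: `values.append('W')` → values = ['W']. No exception raised.
2. Inner `except` is skipped.
3. Inner try completes normally; outer `except` is skipped.
Result: ['W']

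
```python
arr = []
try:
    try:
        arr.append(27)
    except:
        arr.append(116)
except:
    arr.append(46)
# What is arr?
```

Step-by-step execution trace:
1. Inner try: `arr.append(27)` → arr = [27]. No exception raised.
2. Inner `except` is skipped.
3. Inner try completes normally; outer `except` is skipped.
Result: [27]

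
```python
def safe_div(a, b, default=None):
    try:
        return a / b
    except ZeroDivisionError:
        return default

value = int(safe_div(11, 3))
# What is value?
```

Step-by-step execution trace:
1. `safe_div(11, 3)` enters try: `return 11 / 3` → returns 3.6666666666666665. No exception raised.
2. `except ZeroDivisionError` is skipped.
3. `int(3.6666666666666665)` → 3 → value = 3.
Result: 3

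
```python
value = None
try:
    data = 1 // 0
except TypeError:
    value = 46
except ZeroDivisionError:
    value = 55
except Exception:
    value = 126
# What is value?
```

Step-by-step execution trace:
1. `data = 1 // 0` raises ZeroDivisionError.
2. `except TypeError` does not match ZeroDivisionError; skipped.
3. `except ZeroDivisionError` matches → value = 55.
4. Remaining except clauses are skipped.
Result: 55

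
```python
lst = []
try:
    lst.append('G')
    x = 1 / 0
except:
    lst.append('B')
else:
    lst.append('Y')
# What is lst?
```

Step-by-step execution trace:
1. try: `lst.append('G')` → lst = ['G'].
2. `x = 1 / 0` raises ZeroDivisionError.
3. bare `except` matches → `lst.append('B')` → lst = ['G', 'B'].
4. `else` is skipped (an exception was raised).
Result: ['G', 'B']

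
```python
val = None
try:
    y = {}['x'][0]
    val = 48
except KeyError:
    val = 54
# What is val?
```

Step-by-step execution trace:
1. `y = {}['x'][0]` raises KeyError.
2. `val = 48` is not reached.
3. `except KeyError` matches → val = 54.
Result: 54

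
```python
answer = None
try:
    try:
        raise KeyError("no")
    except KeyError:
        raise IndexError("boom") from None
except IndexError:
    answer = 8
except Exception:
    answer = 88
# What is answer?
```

Step-by-step execution trace:
1. Inner try raises KeyError; inner `except KeyError` catches it.
2. `raise IndexError(...) from None` raises IndexError (from None suppresses __context__, but the active exception is still IndexError).
3. Outer `except IndexError` matches → answer = 8.
4. `except Exception` is not reached.
Result: 8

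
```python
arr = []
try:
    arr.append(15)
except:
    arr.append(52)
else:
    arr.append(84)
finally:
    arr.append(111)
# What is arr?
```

Step-by-step execution trace:
1. try: `arr.append(15)` → arr = [15]. No exception raised.
2. `except` is skipped.
3. `else` runs: `arr.append(84)` → arr = [15, 84].
4. `finally` always runs: `arr.append(111)` → arr = [15, 84, 111].
Result: [15, 84, 111]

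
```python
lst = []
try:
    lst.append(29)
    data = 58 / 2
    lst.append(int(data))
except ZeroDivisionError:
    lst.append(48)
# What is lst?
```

Step-by-step execution trace:
1. try: `lst.append(29)` → lst = [29].
2. `data = 58 / 2` → data = 29.0. No exception raised.
3. `lst.append(int(data))` → lst = [29, 29].
4. `except ZeroDivisionError` is skipped (no exception was raised).
Result: [29, 29]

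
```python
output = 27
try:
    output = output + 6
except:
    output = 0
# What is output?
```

Step-by-step execution trace:
1. output starts at 27.
2. try: `output = output + 6` → output = 33. No exception raised.
3. `except` is skipped.
Result: 33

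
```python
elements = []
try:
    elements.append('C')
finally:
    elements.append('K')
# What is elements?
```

Step-by-step execution trace:
1. try: `elements.append('C')` → elements = ['C'].
2. The try body completes without raising.
3. finally always runs: `elements.append('K')` → elements = ['C', 'K'].
Result: ['C', 'K']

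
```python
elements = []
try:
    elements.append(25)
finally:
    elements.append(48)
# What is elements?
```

Step-by-step execution trace:
1. try: `elements.append(25)` → elements = [25].
2. The try body completes without raising.
3. finally always runs: `elements.append(48)` → elements = [25, 48].
Result: [25, 48]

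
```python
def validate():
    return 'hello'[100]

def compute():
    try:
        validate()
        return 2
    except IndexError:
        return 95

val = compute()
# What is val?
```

Step-by-step execution trace:
1. `compute()` calls `validate()`.
2. `validate()` evaluates `'hello'[100]`, which raises IndexError; it propagates to the caller.
3. `return 2` is not reached.
4. `except IndexError` in compute matches → returns 95.
5. val = 95.
Result: 95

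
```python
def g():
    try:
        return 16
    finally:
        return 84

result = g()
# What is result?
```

Step-by-step execution trace:
1. `g()` enters try: `return 16` sets pending return value 16.
2. Before returning, `finally: return 84` runs and overrides the pending return.
3. g() returns 84 → result = 84.
Result: 84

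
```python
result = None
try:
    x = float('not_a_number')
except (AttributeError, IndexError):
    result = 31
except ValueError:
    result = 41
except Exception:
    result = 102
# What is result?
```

Step-by-step execution trace:
1. `x = float('not_a_number')` raises ValueError.
2. `except (AttributeError, IndexError)` does not match ValueError; skipped.
3. `except ValueError` matches (exact type match) → result = 41.
4. `except Exception` is not reached.
Result: 41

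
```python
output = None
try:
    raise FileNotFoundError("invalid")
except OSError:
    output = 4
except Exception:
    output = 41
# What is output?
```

Step-by-step execution trace:
1. `raise FileNotFoundError(...)` raises FileNotFoundError.
2. `except OSError` matches (FileNotFoundError is a subclass of OSError) → output = 4.
3. `except Exception` is not reached.
Result: 4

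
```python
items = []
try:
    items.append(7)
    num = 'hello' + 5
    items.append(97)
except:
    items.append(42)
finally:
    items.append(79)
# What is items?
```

Step-by-step execution trace:
1. try: `items.append(7)` → items = [7].
2. `num = 'hello' + 5` raises TypeError; `items.append(97)` is not reached.
3. bare `except` matches → `items.append(42)` → items = [7, 42].
4. finally always runs: `items.append(79)` → items = [7, 42, 79].
Result: [7, 42, 79]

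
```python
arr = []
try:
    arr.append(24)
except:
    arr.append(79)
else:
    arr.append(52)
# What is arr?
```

Step-by-step execution trace:
1. try: `arr.append(24)` → arr = [24]. No exception raised.
2. `except` is skipped.
3. `else` runs (try completed without exception): `arr.append(52)` → arr = [24, 52].
Result: [24, 52]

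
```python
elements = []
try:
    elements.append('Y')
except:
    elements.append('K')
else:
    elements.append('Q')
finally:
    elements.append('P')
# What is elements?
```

Step-by-step execution trace:
1. try: `elements.append('Y')` → elements = ['Y']. No exception raised.
2. `except` is skipped.
3. `else` runs: `elements.append('Q')` → elements = ['Y', 'Q'].
4. `finally` always runs: `elements.append('P')` → elements = ['Y', 'Q', 'P'].
Result: ['Y', 'Q', 'P']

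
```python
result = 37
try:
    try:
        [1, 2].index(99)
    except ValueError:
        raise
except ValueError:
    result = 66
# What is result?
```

Step-by-step execution trace:
1. Inner try: `[1, 2].index(99)` raises ValueError.
2. Inner `except ValueError` matches; bare `raise` re-raises the same ValueError.
3. Outer `except ValueError` matches → result = 66.
Result: 66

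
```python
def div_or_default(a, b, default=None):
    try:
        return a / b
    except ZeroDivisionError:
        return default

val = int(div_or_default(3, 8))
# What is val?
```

Step-by-step execution trace:
1. `div_or_default(3, 8)` enters try: `return 3 / 8` → returns 0.375. No exception raised.
2. `except ZeroDivisionError` is skipped.
3. `int(0.375)` → 0 → val = 0.
Result: 0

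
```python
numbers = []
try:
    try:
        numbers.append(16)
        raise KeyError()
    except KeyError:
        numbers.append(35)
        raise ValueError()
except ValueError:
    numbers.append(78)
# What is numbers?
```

Step-by-step execution trace:
1. Inner try: `numbers.append(16)` → numbers = [16].
2. `raise KeyError()` raises KeyError.
3. Inner `except KeyError` matches → `numbers.append(35)` → numbers = [16, 35].
4. `raise ValueError()` raises ValueError; propagates to outer try.
5. Outer `except ValueError` matches → `numbers.append(78)` → numbers = [16, 35, 78].
Result: [16, 35, 78]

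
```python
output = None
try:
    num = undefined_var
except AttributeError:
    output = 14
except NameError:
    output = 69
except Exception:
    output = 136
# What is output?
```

Step-by-step execution trace:
1. `num = undefined_var` raises NameError.
2. `except AttributeError` does not match NameError; skipped.
3. `except NameError` matches → output = 69.
4. Remaining except clauses are skipped.
Result: 69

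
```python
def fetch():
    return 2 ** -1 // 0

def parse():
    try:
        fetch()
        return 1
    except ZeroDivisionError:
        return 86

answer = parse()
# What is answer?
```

Step-by-step execution trace:
1. `parse()` calls `fetch()`.
2. `fetch()` evaluates `2 ** -1 // 0`, which raises ZeroDivisionError; it propagates to the caller.
3. `return 1` is not reached.
4. `except ZeroDivisionError` in parse matches → returns 86.
5. answer = 86.
Result: 86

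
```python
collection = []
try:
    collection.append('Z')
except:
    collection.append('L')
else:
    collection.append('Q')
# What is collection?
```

Step-by-step execution trace:
1. try: `collection.append('Z')` → collection = ['Z']. No exception raised.
2. `except` is skipped.
3. `else` runs (try completed without exception): `collection.append('Q')` → collection = ['Z', 'Q'].
Result: ['Z', 'Q']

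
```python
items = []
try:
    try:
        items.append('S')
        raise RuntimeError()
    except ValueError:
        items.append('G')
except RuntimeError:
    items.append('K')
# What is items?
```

Step-by-step execution trace:
1. Inner try: `items.append('S')` → items = ['S'].
2. `raise RuntimeError()` raises RuntimeError.
3. Inner `except ValueError` does not match RuntimeError; exception propagates to outer try.
4. Outer `except RuntimeError` matches → `items.append('K')` → items = ['S', 'K'].
Result: ['S', 'K']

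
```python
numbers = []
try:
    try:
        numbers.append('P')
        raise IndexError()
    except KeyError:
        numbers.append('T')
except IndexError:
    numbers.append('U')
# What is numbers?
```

Step-by-step execution trace:
1. Inner try: `numbers.append('P')` → numbers = ['P'].
2. `raise IndexError()` raises IndexError.
3. Inner `except KeyError` does not match IndexError; exception propagates to outer try.
4. Outer `except IndexError` matches → `numbers.append('U')` → numbers = ['P', 'U'].
Result: ['P', 'U']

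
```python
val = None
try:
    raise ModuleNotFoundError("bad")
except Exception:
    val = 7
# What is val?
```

Step-by-step execution trace:
1. `raise ModuleNotFoundError(...)` raises ModuleNotFoundError.
2. `except Exception` matches (ModuleNotFoundError is a subclass of Exception) → val = 7.
Result: 7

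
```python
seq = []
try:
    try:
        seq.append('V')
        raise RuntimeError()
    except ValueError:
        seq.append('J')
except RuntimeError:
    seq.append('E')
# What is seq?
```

Step-by-step execution trace:
1. Inner try: `seq.append('V')` → seq = ['V'].
2. `raise RuntimeError()` raises RuntimeError.
3. Inner `except ValueError` does not match RuntimeError; exception propagates to outer try.
4. Outer `except RuntimeError` matches → `seq.append('E')` → seq = ['V', 'E'].
Result: ['V', 'E']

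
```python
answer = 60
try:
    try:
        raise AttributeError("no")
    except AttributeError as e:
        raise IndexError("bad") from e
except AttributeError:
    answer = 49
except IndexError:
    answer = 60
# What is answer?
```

Step-by-step execution trace:
1. Inner try raises AttributeError; inner `except AttributeError as e` catches it.
2. `raise IndexError(...) from e` raises IndexError (AttributeError is attached as __cause__, but only IndexError is active).
3. Outer `except AttributeError` does not match IndexError; skipped.
4. Outer `except IndexError` matches → answer = 60.
Result: 60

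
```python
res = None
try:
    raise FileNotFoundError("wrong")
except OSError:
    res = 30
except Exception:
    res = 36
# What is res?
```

Step-by-step execution trace:
1. `raise FileNotFoundError(...)` raises FileNotFoundError.
2. `except OSError` matches (FileNotFoundError is a subclass of OSError) → res = 30.
3. `except Exception` is not reached.
Result: 30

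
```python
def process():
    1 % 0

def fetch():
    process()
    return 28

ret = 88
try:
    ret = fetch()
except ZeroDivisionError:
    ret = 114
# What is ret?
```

Step-by-step execution trace:
1. ret starts at 88.
2. try: `fetch()` calls `process()`.
3. `process()` evaluates `1 % 0`, which raises ZeroDivisionError; it propagates through fetch (uncaught).
4. `return 28` in fetch is not reached; the assignment to ret does not complete.
5. `except ZeroDivisionError` matches → ret = 114.
Result: 114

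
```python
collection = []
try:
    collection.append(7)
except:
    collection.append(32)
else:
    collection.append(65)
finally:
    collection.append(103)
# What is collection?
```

Step-by-step execution trace:
1. try: `collection.append(7)` → collection = [7]. No exception raised.
2. `except` is skipped.
3. `else` runs: `collection.append(65)` → collection = [7, 65].
4. `finally` always runs: `collection.append(103)` → collection = [7, 65, 103].
Result: [7, 65, 103]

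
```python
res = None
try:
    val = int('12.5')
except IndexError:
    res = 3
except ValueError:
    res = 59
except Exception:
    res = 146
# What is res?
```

Step-by-step execution trace:
1. `val = int('12.5')` raises ValueError.
2. `except IndexError` does not match ValueError; skipped.
3. `except ValueError` matches → res = 59.
4. Remaining except clauses are skipped.
Result: 59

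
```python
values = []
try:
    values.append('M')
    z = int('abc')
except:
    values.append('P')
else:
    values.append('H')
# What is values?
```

Step-by-step execution trace:
1. try: `values.append('M')` → values = ['M'].
2. `z = int('abc')` raises ValueError.
3. bare `except` matches → `values.append('P')` → values = ['M', 'P'].
4. `else` is skipped (an exception was raised).
Result: ['M', 'P']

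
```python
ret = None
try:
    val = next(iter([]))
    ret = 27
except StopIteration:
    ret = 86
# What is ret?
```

Step-by-step execution trace:
1. `val = next(iter([]))` raises StopIteration.
2. `ret = 27` is not reached.
3. `except StopIteration` matches → ret = 86.
Result: 86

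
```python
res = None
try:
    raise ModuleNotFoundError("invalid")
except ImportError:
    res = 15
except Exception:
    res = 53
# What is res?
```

Step-by-step execution trace:
1. `raise ModuleNotFoundError(...)` raises ModuleNotFoundError.
2. `except ImportError` matches (ModuleNotFoundError is a subclass of ImportError) → res = 15.
3. `except Exception` is not reached.
Result: 15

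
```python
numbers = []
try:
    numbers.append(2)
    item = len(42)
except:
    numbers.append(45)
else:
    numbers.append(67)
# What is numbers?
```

Step-by-step execution trace:
1. try: `numbers.append(2)` → numbers = [2].
2. `item = len(42)` raises TypeError.
3. bare `except` matches → `numbers.append(45)` → numbers = [2, 45].
4. `else` is skipped (an exception was raised).
Result: [2, 45]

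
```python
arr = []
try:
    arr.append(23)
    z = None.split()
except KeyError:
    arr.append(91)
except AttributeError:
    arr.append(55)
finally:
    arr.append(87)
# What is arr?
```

Step-by-step execution trace:
1. try: `arr.append(23)` → arr = [23].
2. `z = None.split()` raises AttributeError.
3. `except KeyError` does not match AttributeError; skipped.
4. `except AttributeError` matches → `arr.append(55)` → arr = [23, 55].
5. finally always runs: `arr.append(87)` → arr = [23, 55, 87].
Result: [23, 55, 87]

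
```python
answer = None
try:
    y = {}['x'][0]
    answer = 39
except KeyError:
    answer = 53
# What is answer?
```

Step-by-step execution trace:
1. `y = {}['x'][0]` raises KeyError.
2. `answer = 39` is not reached.
3. `except KeyError` matches → answer = 53.
Result: 53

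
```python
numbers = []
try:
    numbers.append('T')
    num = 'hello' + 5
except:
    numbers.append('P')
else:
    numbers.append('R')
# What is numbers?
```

Step-by-step execution trace:
1. try: `numbers.append('T')` → numbers = ['T'].
2. `num = 'hello' + 5` raises TypeError.
3. bare `except` matches → `numbers.append('P')` → numbers = ['T', 'P'].
4. `else` is skipped (an exception was raised).
Result: ['T', 'P']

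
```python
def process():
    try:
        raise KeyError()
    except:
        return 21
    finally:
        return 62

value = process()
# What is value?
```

Step-by-step execution trace:
1. `process()` enters try: `raise KeyError()` raises KeyError.
2. bare `except` matches → `return 21` sets pending return value 21.
3. Before returning, `finally: return 62` runs and overrides the pending return.
4. process() returns 62 → value = 62.
Result: 62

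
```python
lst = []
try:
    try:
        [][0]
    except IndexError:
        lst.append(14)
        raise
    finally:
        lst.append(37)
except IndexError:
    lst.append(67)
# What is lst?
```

Step-by-step execution trace:
1. Inner try: `[][0]` raises IndexError.
2. Inner `except IndexError` matches → `lst.append(14)` → lst = [14].
3. bare `raise` re-raises IndexError.
4. Inner `finally` runs during unwinding: `lst.append(37)` → lst = [14, 37].
5. Outer `except IndexError` matches → `lst.append(67)` → lst = [14, 37, 67].
Result: [14, 37, 67]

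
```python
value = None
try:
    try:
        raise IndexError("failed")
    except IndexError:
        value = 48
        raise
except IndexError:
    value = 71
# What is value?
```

Step-by-step execution trace:
1. Inner try: `raise IndexError("failed")` raises IndexError.
2. Inner `except IndexError` matches → value = 48.
3. bare `raise` re-raises the same IndexError.
4. Outer `except IndexError` matches → value = 71.
Result: 71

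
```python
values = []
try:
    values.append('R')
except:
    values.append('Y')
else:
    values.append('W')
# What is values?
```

Step-by-step execution trace:
1. try: `values.append('R')` → values = ['R']. No exception raised.
2. `except` is skipped.
3. `else` runs (try completed without exception): `values.append('W')` → values = ['R', 'W'].
Result: ['R', 'W']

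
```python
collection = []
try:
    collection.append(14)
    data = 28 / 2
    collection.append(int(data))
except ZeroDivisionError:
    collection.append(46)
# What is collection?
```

Step-by-step execution trace:
1. try: `collection.append(14)` → collection = [14].
2. `data = 28 / 2` → data = 14.0. No exception raised.
3. `collection.append(int(data))` → collection = [14, 14].
4. `except ZeroDivisionError` is skipped (no exception was raised).
Result: [14, 14]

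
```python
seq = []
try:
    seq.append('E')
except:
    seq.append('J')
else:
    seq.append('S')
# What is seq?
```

Step-by-step execution trace:
1. try: `seq.append('E')` → seq = ['E']. No exception raised.
2. `except` is skipped.
3. `else` runs (try completed without exception): `seq.append('S')` → seq = ['E', 'S'].
Result: ['E', 'S']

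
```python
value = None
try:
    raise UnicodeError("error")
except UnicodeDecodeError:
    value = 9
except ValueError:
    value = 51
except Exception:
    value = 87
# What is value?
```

Step-by-step execution trace:
1. `raise UnicodeError(...)` raises UnicodeError.
2. `except UnicodeDecodeError` does not match (UnicodeError is not a subclass of UnicodeDecodeError); skipped.
3. `except ValueError` matches (UnicodeError is a subclass of ValueError) → value = 51.
4. `except Exception` is not reached.
Result: 51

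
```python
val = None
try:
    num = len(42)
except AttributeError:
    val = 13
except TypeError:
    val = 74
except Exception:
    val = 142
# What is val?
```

Step-by-step execution trace:
1. `num = len(42)` raises TypeError.
2. `except AttributeError` does not match TypeError; skipped.
3. `except TypeError` matches → val = 74.
4. Remaining except clauses are skipped.
Result: 74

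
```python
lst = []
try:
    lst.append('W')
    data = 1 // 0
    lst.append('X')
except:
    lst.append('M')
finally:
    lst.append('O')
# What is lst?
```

Step-by-step execution trace:
1. try: `lst.append('W')` → lst = ['W'].
2. `data = 1 // 0` raises ZeroDivisionError; `lst.append('X')` is not reached.
3. bare `except` matches → `lst.append('M')` → lst = ['W', 'M'].
4. finally always runs: `lst.append('O')` → lst = ['W', 'M', 'O'].
Result: ['W', 'M', 'O']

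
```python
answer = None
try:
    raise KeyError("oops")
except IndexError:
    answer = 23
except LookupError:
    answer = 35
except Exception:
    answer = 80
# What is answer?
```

Step-by-step execution trace:
1. `raise KeyError(...)` raises KeyError.
2. `except IndexError` does not match (KeyError is not a subclass of IndexError); skipped.
3. `except LookupError` matches (KeyError is a subclass of LookupError) → answer = 35.
4. `except Exception` is not reached.
Result: 35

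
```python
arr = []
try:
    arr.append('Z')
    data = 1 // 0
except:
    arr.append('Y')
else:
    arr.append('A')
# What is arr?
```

Step-by-step execution trace:
1. try: `arr.append('Z')` → arr = ['Z'].
2. `data = 1 // 0` raises ZeroDivisionError.
3. bare `except` matches → `arr.append('Y')` → arr = ['Z', 'Y'].
4. `else` is skipped (an exception was raised).
Result: ['Z', 'Y']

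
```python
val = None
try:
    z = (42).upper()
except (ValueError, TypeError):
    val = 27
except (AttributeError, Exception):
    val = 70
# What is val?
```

Step-by-step execution trace:
1. `z = (42).upper()` raises AttributeError.
2. `except (ValueError, TypeError)` does not match AttributeError; skipped.
3. `except (AttributeError, Exception)` matches (AttributeError is in the tuple) → val = 70.
Result: 70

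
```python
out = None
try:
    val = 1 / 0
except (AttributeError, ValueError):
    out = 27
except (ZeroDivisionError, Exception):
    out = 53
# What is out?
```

Step-by-step execution trace:
1. `val = 1 / 0` raises ZeroDivisionError.
2. `except (AttributeError, ValueError)` does not match ZeroDivisionError; skipped.
3. `except (ZeroDivisionError, Exception)` matches (ZeroDivisionError is in the tuple) → out = 53.
Result: 53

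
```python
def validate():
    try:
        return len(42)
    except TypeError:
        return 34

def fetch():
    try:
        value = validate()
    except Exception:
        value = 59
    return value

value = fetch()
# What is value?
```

Step-by-step execution trace:
1. `fetch()` calls `validate()`.
2. In validate: `len(42)` raises TypeError; `except TypeError` catches it → returns 34.
3. In fetch: `value = validate()` → value = 34. No exception reaches fetch.
4. `except Exception` is skipped; fetch returns 34.
5. value = 34.
Result: 34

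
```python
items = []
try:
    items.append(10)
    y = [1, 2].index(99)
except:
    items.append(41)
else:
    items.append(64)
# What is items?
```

Step-by-step execution trace:
1. try: `items.append(10)` → items = [10].
2. `y = [1, 2].index(99)` raises ValueError.
3. bare `except` matches → `items.append(41)` → items = [10, 41].
4. `else` is skipped (an exception was raised).
Result: [10, 41]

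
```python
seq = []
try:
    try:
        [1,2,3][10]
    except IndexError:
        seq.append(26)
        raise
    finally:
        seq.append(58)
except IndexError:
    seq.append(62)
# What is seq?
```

Step-by-step execution trace:
1. Inner try: `[1,2,3][10]` raises IndexError.
2. Inner `except IndexError` matches → `seq.append(26)` → seq = [26].
3. bare `raise` re-raises IndexError.
4. Inner `finally` runs during unwinding: `seq.append(58)` → seq = [26, 58].
5. Outer `except IndexError` matches → `seq.append(62)` → seq = [26, 58, 62].
Result: [26, 58, 62]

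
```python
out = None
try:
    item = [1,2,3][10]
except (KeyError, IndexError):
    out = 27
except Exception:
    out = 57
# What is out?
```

Step-by-step execution trace:
1. `item = [1,2,3][10]` raises IndexError.
2. `except (KeyError, IndexError)` matches (IndexError is in the tuple) → out = 27.
3. `except Exception` is not reached.
Result: 27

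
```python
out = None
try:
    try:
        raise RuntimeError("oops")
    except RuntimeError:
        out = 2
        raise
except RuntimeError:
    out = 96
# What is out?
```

Step-by-step execution trace:
1. Inner try: `raise RuntimeError("oops")` raises RuntimeError.
2. Inner `except RuntimeError` matches → out = 2.
3. bare `raise` re-raises the same RuntimeError.
4. Outer `except RuntimeError` matches → out = 96.
Result: 96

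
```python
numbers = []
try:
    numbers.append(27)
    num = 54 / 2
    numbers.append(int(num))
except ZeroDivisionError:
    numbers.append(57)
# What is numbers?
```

Step-by-step execution trace:
1. try: `numbers.append(27)` → numbers = [27].
2. `num = 54 / 2` → num = 27.0. No exception raised.
3. `numbers.append(int(num))` → numbers = [27, 27].
4. `except ZeroDivisionError` is skipped (no exception was raised).
Result: [27, 27]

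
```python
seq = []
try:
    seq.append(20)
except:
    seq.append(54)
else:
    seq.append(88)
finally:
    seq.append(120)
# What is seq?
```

Step-by-step execution trace:
1. try: `seq.append(20)` → seq = [20]. No exception raised.
2. `except` is skipped.
3. `else` runs: `seq.append(88)` → seq = [20, 88].
4. `finally` always runs: `seq.append(120)` → seq = [20, 88, 120].
Result: [20, 88, 120]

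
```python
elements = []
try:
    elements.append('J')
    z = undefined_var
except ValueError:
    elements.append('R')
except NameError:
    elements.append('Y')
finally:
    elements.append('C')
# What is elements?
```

Step-by-step execution trace:
1. try: `elements.append('J')` → elements = ['J'].
2. `z = undefined_var` raises NameError.
3. `except ValueError` does not match NameError; skipped.
4. `except NameError` matches → `elements.append('Y')` → elements = ['J', 'Y'].
5. finally always runs: `elements.append('C')` → elements = ['J', 'Y', 'C'].
Result: ['J', 'Y', 'C']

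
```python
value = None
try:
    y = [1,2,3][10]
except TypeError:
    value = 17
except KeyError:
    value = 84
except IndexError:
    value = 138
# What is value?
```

Step-by-step execution trace:
1. `y = [1,2,3][10]` raises IndexError.
2. `except TypeError` does not match IndexError; skipped.
3. `except KeyError` does not match IndexError; skipped.
4. `except IndexError` matches → value = 138.
Result: 138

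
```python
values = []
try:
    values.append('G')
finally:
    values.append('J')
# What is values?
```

Step-by-step execution trace:
1. try: `values.append('G')` → values = ['G'].
2. The try body completes without raising.
3. finally always runs: `values.append('J')` → values = ['G', 'J'].
Result: ['G', 'J']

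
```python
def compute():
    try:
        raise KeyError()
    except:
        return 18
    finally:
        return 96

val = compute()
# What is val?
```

Step-by-step execution trace:
1. `compute()` enters try: `raise KeyError()` raises KeyError.
2. bare `except` matches → `return 18` sets pending return value 18.
3. Before returning, `finally: return 96` runs and overrides the pending return.
4. compute() returns 96 → val = 96.
Result: 96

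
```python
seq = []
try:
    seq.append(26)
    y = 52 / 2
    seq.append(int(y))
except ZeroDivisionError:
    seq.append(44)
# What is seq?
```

Step-by-step execution trace:
1. try: `seq.append(26)` → seq = [26].
2. `y = 52 / 2` → y = 26.0. No exception raised.
3. `seq.append(int(y))` → seq = [26, 26].
4. `except ZeroDivisionError` is skipped (no exception was raised).
Result: [26, 26]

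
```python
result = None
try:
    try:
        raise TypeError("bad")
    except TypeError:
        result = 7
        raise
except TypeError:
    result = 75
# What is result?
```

Step-by-step execution trace:
1. Inner try: `raise TypeError("bad")` raises TypeError.
2. Inner `except TypeError` matches → result = 7.
3. bare `raise` re-raises the same TypeError.
4. Outer `except TypeError` matches → result = 75.
Result: 75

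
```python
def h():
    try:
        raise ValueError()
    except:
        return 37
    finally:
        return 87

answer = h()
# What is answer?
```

Step-by-step execution trace:
1. `h()` enters try: `raise ValueError()` raises ValueError.
2. bare `except` matches → `return 37` sets pending return value 37.
3. Before returning, `finally: return 87` runs and overrides the pending return.
4. h() returns 87 → answer = 87.
Result: 87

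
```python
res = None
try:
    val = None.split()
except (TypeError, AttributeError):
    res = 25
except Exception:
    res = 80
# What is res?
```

Step-by-step execution trace:
1. `val = None.split()` raises AttributeError.
2. `except (TypeError, AttributeError)` matches (AttributeError is in the tuple) → res = 25.
3. `except Exception` is not reached.
Result: 25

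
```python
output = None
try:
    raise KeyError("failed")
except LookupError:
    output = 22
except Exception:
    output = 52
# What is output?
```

Step-by-step execution trace:
1. `raise KeyError(...)` raises KeyError.
2. `except LookupError` matches (KeyError is a subclass of LookupError) → output = 22.
3. `except Exception` is not reached.
Result: 22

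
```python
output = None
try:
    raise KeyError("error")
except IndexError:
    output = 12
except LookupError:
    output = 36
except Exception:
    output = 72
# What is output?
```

Step-by-step execution trace:
1. `raise KeyError(...)` raises KeyError.
2. `except IndexError` does not match (KeyError is not a subclass of IndexError); skipped.
3. `except LookupError` matches (KeyError is a subclass of LookupError) → output = 36.
4. `except Exception` is not reached.
Result: 36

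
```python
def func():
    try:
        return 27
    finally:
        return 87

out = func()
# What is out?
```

Step-by-step execution trace:
1. `func()` enters try: `return 27` sets pending return value 27.
2. Before returning, `finally: return 87` runs and overrides the pending return.
3. func() returns 87 → out = 87.
Result: 87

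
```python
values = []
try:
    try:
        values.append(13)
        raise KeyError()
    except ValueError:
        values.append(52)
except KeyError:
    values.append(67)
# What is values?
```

Step-by-step execution trace:
1. Inner try: `values.append(13)` → values = [13].
2. `raise KeyError()` raises KeyError.
3. Inner `except ValueError` does not match KeyError; exception propagates to outer try.
4. Outer `except KeyError` matches → `values.append(67)` → values = [13, 67].
Result: [13, 67]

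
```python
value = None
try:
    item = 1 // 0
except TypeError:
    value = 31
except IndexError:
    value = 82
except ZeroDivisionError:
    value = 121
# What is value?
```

Step-by-step execution trace:
1. `item = 1 // 0` raises ZeroDivisionError.
2. `except TypeError` does not match ZeroDivisionError; skipped.
3. `except IndexError` does not match ZeroDivisionError; skipped.
4. `except ZeroDivisionError` matches → value = 121.
Result: 121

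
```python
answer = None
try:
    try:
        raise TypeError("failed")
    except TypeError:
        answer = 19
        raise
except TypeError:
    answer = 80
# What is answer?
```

Step-by-step execution trace:
1. Inner try: `raise TypeError("failed")` raises TypeError.
2. Inner `except TypeError` matches → answer = 19.
3. bare `raise` re-raises the same TypeError.
4. Outer `except TypeError` matches → answer = 80.
Result: 80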